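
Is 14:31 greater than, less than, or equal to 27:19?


14/31 = 0.4516
27/19 = 1.4211
0.4516 < 1.4211, so 14:31 is less
= less than

less than


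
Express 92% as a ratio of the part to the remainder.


92% means 92 parts out of 100; remainder = 8
Part : remainder = 92:8
GCD = 4
= 23:2

23:2


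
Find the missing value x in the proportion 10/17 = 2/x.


Cross multiply: 10 × x = 17 × 2
10x = 34
x = 34 / 10
= 3.40

3.40


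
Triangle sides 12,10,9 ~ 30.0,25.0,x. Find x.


Scale factor = 30.0/12 = 2.5
Missing side = 9 × 2.5
= 22.5

22.5


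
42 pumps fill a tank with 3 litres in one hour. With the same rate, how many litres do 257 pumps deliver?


Direct proportion: y/x = constant
k = 3/42 ≈ 0.0714
y₂ = k × 257 = 3 × 257 / 42 = 771/42
≈ 18.36

18.36


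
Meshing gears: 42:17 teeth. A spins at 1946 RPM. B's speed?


Gear ratio = 42:17 = 42:17
RPM_B = RPM_A × (teeth_A / teeth_B)
= 1946 × (42/17)
= 4807.8 RPM

4807.8 RPM


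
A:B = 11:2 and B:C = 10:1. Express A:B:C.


Match B: multiply A:B by 10 → 110:20
Multiply B:C by 2 → 20:2
Combined: 110:20:2
GCD = 2
= 55:10:1

55:10:1


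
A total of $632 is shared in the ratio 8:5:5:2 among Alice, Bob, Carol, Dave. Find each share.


Total parts = 8 + 5 + 5 + 2 = 20
Alice: 632 × 8/20 = 252.80
Bob: 632 × 5/20 = 158.00
Carol: 632 × 5/20 = 158.00
Dave: 632 × 2/20 = 63.20
= Alice: $252.80, Bob: $158.00, Carol: $158.00, Dave: $63.20

Alice: $252.80, Bob: $158.00, Carol: $158.00, Dave: $63.20


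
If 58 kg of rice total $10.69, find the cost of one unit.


Unit rate = total / quantity
= 10.69 / 58
= $0.18 per unit

$0.18 per unit


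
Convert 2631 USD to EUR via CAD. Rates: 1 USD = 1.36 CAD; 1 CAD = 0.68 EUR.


Step 1: 2631 USD × 1.36 = 3578.16 CAD
Step 2: 3578.16 CAD × 0.68 = 2433.15 EUR
Implied rate USD→EUR = 1.36 × 0.68 = 0.9248
= 2433.15 EUR

2433.15 EUR


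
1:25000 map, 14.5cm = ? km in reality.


Real distance = map distance × scale
= 14.5cm × 25000
= 362500 cm = 3625.0 m
= 3.625 km

3.625 km


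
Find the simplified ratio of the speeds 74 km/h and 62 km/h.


Ratio = 74:62
GCD = 2
Simplified = 37:31
Time ratio (same distance) = 31:37
Speed ratio = 37:31

37:31


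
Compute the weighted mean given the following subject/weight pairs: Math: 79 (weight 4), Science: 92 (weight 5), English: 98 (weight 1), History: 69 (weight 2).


Numerator = 79×4 + 92×5 + 98×1 + 69×2
= 316 + 460 + 98 + 138
= 1012
Total weight = 12
Weighted avg = 1012/12
= 84.33

84.33


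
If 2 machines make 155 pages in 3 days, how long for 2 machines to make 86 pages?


Days ∝ work / workers, so d₂ = d₁ × (m₁/m₂) × (w₂/w₁)
Workers factor (inverse): 2/2 = 1.0000
Work factor (direct): 86/155 ≈ 0.5548
d₂ = 3 × 2/2 × 86/155 = (3 × 2 × 86) / (2 × 155) = 516/310
≈ 1.66 days

1.66 days


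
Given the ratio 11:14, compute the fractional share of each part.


Total parts = 11 + 14 = 25
First part: 11/25 = 11/25
Second part: 14/25 = 14/25
= 11/25 and 14/25

11/25 and 14/25


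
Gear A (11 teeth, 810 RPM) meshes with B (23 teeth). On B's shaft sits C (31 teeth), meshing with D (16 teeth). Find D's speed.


Stage 1: RPM_B = RPM_A × t_A/t_B = 810 × 11/23 = 8910/23 ≈ 387.39
B and C share a shaft → RPM_C = RPM_B
Stage 2: RPM_D = RPM_C × t_C/t_D = RPM_A × (t_A×t_C)/(t_B×t_D)
Overall ratio = (11×31)/(23×16) = 341/368
RPM_D = 810 × 341/368 = 276210/368
≈ 750.57 RPM

750.57 RPM


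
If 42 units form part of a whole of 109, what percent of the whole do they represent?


Percentage = (part / whole) × 100
= (42 / 109) × 100
≈ 38.53%

38.53%


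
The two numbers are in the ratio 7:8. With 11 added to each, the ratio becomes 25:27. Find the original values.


Let A = 7k, B = 8k.
(7k + 11) / (8k + 11) = 25/27
Cross-multiply: 27(7k + 11) = 25(8k + 11)
189k + 297 = 200k + 275
189k - 200k = 275 - 297
-11k = -22
k = -22/-11 = 2
A = 7×2 = 14, B = 8×2 = 16
= A = 14, B = 16

A = 14, B = 16


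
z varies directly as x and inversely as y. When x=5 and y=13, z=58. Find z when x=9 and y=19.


z = k·x/y
Solve for k using the known point: k = z·y/x = 58×13/5 = 754/5 = 150.8000
Now evaluate at x=9, y=19:
z = k × 9 / 19 = (754 × 9) / (5 × 19) = 6786/95
≈ 71.4316

71.4316


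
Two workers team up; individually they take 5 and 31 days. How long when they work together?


Rate of A = 1/5 per day
Rate of B = 1/31 per day
Combined rate = 1/5 + 1/31 = 36/155 ≈ 0.2323 per day
Days = 1 / combined rate = 155/36
≈ 4.31 days

4.31 days


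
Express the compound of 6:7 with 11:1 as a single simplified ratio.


Compound ratio = (6×11) : (7×1)
= 66:7
GCD = 1
= 66:7

66:7


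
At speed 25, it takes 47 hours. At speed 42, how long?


Inverse proportion: x × y = constant
k = 25 × 47 = 1175
y₂ = k / 42 = 1175 / 42
= 27.98

27.98


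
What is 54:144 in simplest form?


GCD(54, 144) = 18
54/18 : 144/18
= 3:8

3:8


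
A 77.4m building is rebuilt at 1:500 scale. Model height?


Model size = real / scale
= 77.4 / 500
= 0.1548 m

0.1548 m


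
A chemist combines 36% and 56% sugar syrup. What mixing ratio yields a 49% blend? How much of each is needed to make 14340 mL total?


Let x parts of 36% mix with y parts of 56%.
36x + 56y = 49(x + y)
36x + 56y = 49x + 49y
x(36 - 49) = y(49 - 56)
x/y = (56 - 49)/(49 - 36) = 7/13
Simplify: 7:13
Total parts = 20; one part = 14340/20 = 717.00 mL
36% solution: 7×717.00 = 5019.00 mL
56% solution: 13×717.00 = 9321.00 mL
= ratio 7:13; 5019.00 mL and 9321.00 mL

ratio 7:13; 5019.00 mL and 9321.00 mL


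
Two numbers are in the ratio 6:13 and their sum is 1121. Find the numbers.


Let A = 6k, B = 13k.
6k + 13k = 1121
19k = 1121 → k = 1121/19 = 59
A = 6×59 = 354, B = 13×59 = 767
= A = 354, B = 767

A = 354, B = 767


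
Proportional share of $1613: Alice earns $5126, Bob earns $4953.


Total income = 5126 + 4953 = $10079
Alice: $1613 × 5126/10079 = $820.34
Bob: $1613 × 4953/10079 = $792.66
= Alice: $820.34, Bob: $792.66

Alice: $820.34, Bob: $792.66


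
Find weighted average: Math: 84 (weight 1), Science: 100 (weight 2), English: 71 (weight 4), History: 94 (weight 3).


Numerator = 84×1 + 100×2 + 71×4 + 94×3
= 84 + 200 + 284 + 282
= 850
Total weight = 10
Weighted avg = 850/10
= 85.00

85.00


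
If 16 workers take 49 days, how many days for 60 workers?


Inverse proportion: x × y = constant
k = 16 × 49 = 784
y₂ = k / 60 = 784 / 60
= 13.07

13.07


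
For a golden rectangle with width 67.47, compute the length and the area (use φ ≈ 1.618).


φ = (1 + √5) / 2 ≈ 1.618
Length = width × φ = 67.47 × 1.618 = 109.16646
≈ 109.17
Area = width × length = 67.47 × 109.16646 = 7365.4610562 ≈ 7365.46
= Length: 109.17, Area: 7365.46

Length: 109.17, Area: 7365.46


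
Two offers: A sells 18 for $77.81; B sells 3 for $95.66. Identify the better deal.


Deal A: $77.81/18 = $4.3228/unit
Deal B: $95.66/3 = $31.8867/unit
A is cheaper per unit
= Deal A

Deal A


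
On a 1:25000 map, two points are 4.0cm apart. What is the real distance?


Real distance = map distance × scale
= 4.0cm × 25000
= 100000 cm = 1000.0 m
= 1.000 km

1.000 km


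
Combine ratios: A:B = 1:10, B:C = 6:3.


Match B: multiply A:B by 6 → 6:60
Multiply B:C by 10 → 60:30
Combined: 6:60:30
GCD = 6
= 1:10:5

1:10:5


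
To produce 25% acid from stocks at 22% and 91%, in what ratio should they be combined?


Let x parts of 22% mix with y parts of 91%.
22x + 91y = 25(x + y)
22x + 91y = 25x + 25y
x(22 - 25) = y(25 - 91)
x/y = (91 - 25)/(25 - 22) = 66/3
Simplify: 22:1
= 22:1

22:1


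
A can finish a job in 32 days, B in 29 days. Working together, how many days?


Rate of A = 1/32 per day
Rate of B = 1/29 per day
Combined rate = 1/32 + 1/29 = 61/928 ≈ 0.0657 per day
Days = 1 / combined rate = 928/61
≈ 15.21 days

15.21 days


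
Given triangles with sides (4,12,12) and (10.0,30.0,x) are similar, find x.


Scale factor = 10.0/4 = 2.5
Missing side = 12 × 2.5
= 30.0

30.0


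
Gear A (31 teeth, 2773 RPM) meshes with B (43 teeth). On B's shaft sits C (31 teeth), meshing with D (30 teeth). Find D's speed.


Stage 1: RPM_B = RPM_A × t_A/t_B = 2773 × 31/43 = 85963/43 ≈ 1999.14
B and C share a shaft → RPM_C = RPM_B
Stage 2: RPM_D = RPM_C × t_C/t_D = RPM_A × (t_A×t_C)/(t_B×t_D)
Overall ratio = (31×31)/(43×30) = 961/1290
RPM_D = 2773 × 961/1290 = 2664853/1290
≈ 2065.78 RPM

2065.78 RPM


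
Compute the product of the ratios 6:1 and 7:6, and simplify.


Compound ratio = (6×7) : (1×6)
= 42:6
GCD = 6
= 7:1

7:1


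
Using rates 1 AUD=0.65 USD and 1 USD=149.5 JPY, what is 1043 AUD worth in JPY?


Step 1: 1043 AUD × 0.65 = 677.95 USD
Step 2: 677.95 USD × 149.5 = 101353.53 JPY
Implied rate AUD→JPY = 0.65 × 149.5 = 97.1750
= 101353.53 JPY

101353.53 JPY


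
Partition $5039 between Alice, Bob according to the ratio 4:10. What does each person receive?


Total parts = 4 + 10 = 14
Alice: 5039 × 4/14 = 1439.71
Bob: 5039 × 10/14 = 3599.29
= Alice: $1439.71, Bob: $3599.29

Alice: $1439.71, Bob: $3599.29


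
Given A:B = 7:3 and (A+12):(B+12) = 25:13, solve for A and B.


Let A = 7k, B = 3k.
(7k + 12) / (3k + 12) = 25/13
Cross-multiply: 13(7k + 12) = 25(3k + 12)
91k + 156 = 75k + 300
91k - 75k = 300 - 156
16k = 144
k = 144/16 = 9
A = 7×9 = 63, B = 3×9 = 27
= A = 63, B = 27

A = 63, B = 27


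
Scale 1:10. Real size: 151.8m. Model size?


Model size = real / scale
= 151.8 / 10
= 15.1800 m

15.1800 m


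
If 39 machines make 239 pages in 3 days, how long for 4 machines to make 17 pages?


Days ∝ work / workers, so d₂ = d₁ × (m₁/m₂) × (w₂/w₁)
Workers factor (inverse): 39/4 = 9.7500
Work factor (direct): 17/239 ≈ 0.0711
d₂ = 3 × 39/4 × 17/239 = (3 × 39 × 17) / (4 × 239) = 1989/956
≈ 2.08 days

2.08 days


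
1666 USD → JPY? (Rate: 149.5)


Amount × rate = 1666 × 149.5
= 249067.00 JPY

249067.00 JPY


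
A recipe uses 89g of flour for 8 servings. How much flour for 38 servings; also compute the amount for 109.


Direct proportion: y/x = constant
k = 89/8 = 11.1250
y at x=38: k × 38 = 89 × 38 / 8 = 3382/8 = 422.75
y at x=109: k × 109 = 89 × 109 / 8 = 9701/8 ≈ 1212.63
= 422.75 and 1212.63

422.75 and 1212.63


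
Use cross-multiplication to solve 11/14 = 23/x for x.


Cross multiply: 11 × x = 14 × 23
11x = 322
x = 322 / 11
= 29.27

29.27


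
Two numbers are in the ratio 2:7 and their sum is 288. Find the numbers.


Let A = 2k, B = 7k.
2k + 7k = 288
9k = 288 → k = 288/9 = 32
A = 2×32 = 64, B = 7×32 = 224
= A = 64, B = 224

A = 64, B = 224


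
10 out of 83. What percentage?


Percentage = (part / whole) × 100
= (10 / 83) × 100
≈ 12.05%

12.05%


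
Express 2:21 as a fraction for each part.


Total parts = 2 + 21 = 23
First part: 2/23 = 2/23
Second part: 21/23 = 21/23
= 2/23 and 21/23

2/23 and 21/23


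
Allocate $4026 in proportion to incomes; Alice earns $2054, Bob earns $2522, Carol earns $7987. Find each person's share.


Total income = 2054 + 2522 + 7987 = $12563
Alice: $4026 × 2054/12563 = $658.23
Bob: $4026 × 2522/12563 = $808.21
Carol: $4026 × 7987/12563 = $2559.55
= Alice: $658.23, Bob: $808.21, Carol: $2559.55

Alice: $658.23, Bob: $808.21, Carol: $2559.55


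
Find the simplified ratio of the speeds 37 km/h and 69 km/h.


Ratio = 37:69
GCD = 1
Simplified = 37:69
Time ratio (same distance) = 69:37
Speed ratio = 37:69

37:69


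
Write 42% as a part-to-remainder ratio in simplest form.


42% means 42 parts out of 100; remainder = 58
Part : remainder = 42:58
GCD = 2
= 21:29

21:29


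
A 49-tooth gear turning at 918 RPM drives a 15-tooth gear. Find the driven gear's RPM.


Gear ratio = 49:15 = 49:15
RPM_B = RPM_A × (teeth_A / teeth_B)
= 918 × (49/15)
= 2998.8 RPM

2998.8 RPM


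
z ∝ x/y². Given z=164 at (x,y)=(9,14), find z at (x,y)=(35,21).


z = k·x/y²
Solve for k using the known point: k = z·y²/x = 164×196/9 = 32144/9 ≈ 3571.5556
Now evaluate at x=35, y=21:
z = k × 35 / 441 = (32144 × 35) / (9 × 441) = 1125040/3969
≈ 283.4568

283.4568


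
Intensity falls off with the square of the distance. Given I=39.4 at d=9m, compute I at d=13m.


I₁d₁² = I₂d₂²
I₂ = I₁ × (d₁/d₂)²
= 39.4 × (9/13)²
= 39.4 × 81/169
= 3191.4/169
≈ 18.8840

18.8840


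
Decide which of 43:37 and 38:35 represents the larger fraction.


43/37 = 1.1622
38/35 = 1.0857
1.1622 > 1.0857, so 43:37 is greater
= 43:37

43:37


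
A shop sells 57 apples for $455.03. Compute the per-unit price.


Unit rate = total / quantity
= 455.03 / 57
= $7.98 per unit

$7.98 per unit


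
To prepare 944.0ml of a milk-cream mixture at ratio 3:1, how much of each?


Total parts = 3 + 1 = 4
milk: 944.0 × 3/4 = 708.0ml
cream: 944.0 × 1/4 = 236.0ml
= 708.0ml and 236.0ml

708.0ml and 236.0ml


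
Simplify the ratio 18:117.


GCD(18, 117) = 9
18/9 : 117/9
= 2:13

2:13


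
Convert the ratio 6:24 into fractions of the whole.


Total parts = 6 + 24 = 30
First part: 6/30 = 1/5
Second part: 24/30 = 4/5
= 1/5 and 4/5

1/5 and 4/5


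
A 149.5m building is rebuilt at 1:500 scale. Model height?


Model size = real / scale
= 149.5 / 500
= 0.2990 m

0.2990 m


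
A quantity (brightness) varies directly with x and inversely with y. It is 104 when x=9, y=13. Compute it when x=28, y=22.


z = k·x/y
Solve for k using the known point: k = z·y/x = 104×13/9 = 1352/9 ≈ 150.2222
Now evaluate at x=28, y=22:
z = k × 28 / 22 = (1352 × 28) / (9 × 22) = 37856/198
≈ 191.1919

191.1919


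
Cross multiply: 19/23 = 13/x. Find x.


Cross multiply: 19 × x = 23 × 13
19x = 299
x = 299 / 19
= 15.74

15.74


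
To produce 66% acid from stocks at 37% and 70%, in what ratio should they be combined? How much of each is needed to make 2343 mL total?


Let x parts of 37% mix with y parts of 70%.
37x + 70y = 66(x + y)
37x + 70y = 66x + 66y
x(37 - 66) = y(66 - 70)
x/y = (70 - 66)/(66 - 37) = 4/29
Simplify: 4:29
Total parts = 33; one part = 2343/33 = 71.00 mL
37% solution: 4×71.00 = 284.00 mL
70% solution: 29×71.00 = 2059.00 mL
= ratio 4:29; 284.00 mL and 2059.00 mL

ratio 4:29; 284.00 mL and 2059.00 mL


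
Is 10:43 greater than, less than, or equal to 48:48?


10/43 = 0.2326
48/48 = 1.0000
0.2326 < 1.0000, so 10:43 is less
= less than

less than


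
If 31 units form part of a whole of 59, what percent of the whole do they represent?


Percentage = (part / whole) × 100
= (31 / 59) × 100
≈ 52.54%

52.54%


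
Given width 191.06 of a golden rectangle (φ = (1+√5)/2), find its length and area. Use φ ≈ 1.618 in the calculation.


φ = (1 + √5) / 2 ≈ 1.618
Length = width × φ = 191.06 × 1.618 = 309.13508
≈ 309.14
Area = width × length = 191.06 × 309.13508 = 59063.3483848 ≈ 59063.35
= Length: 309.14, Area: 59063.35

Length: 309.14, Area: 59063.35


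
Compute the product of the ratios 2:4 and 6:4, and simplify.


Compound ratio = (2×6) : (4×4)
= 12:16
GCD = 4
= 3:4

3:4


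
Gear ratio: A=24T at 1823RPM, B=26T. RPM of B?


Gear ratio = 24:26 = 12:13
RPM_B = RPM_A × (teeth_A / teeth_B)
= 1823 × (24/26)
= 1682.8 RPM

1682.8 RPM


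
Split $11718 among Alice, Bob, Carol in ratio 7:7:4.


Total parts = 7 + 7 + 4 = 18
Alice: 11718 × 7/18 = 4557.00
Bob: 11718 × 7/18 = 4557.00
Carol: 11718 × 4/18 = 2604.00
= Alice: $4557.00, Bob: $4557.00, Carol: $2604.00

Alice: $4557.00, Bob: $4557.00, Carol: $2604.00


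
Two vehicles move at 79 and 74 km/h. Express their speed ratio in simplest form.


Ratio = 79:74
GCD = 1
Simplified = 79:74
Time ratio (same distance) = 74:79
Speed ratio = 79:74

79:74


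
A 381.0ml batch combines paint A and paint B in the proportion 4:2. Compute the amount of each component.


Total parts = 4 + 2 = 6
paint A: 381.0 × 4/6 = 254.0ml
paint B: 381.0 × 2/6 = 127.0ml
= 254.0ml and 127.0ml

254.0ml and 127.0ml


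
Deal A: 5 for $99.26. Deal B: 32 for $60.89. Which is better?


Deal A: $99.26/5 = $19.8520/unit
Deal B: $60.89/32 = $1.9028/unit
B is cheaper per unit
= Deal B

Deal B


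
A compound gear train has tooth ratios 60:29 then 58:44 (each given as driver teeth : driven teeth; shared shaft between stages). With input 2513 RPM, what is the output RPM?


Stage 1: RPM_B = RPM_A × t_A/t_B = 2513 × 60/29 = 150780/29 ≈ 5199.31
B and C share a shaft → RPM_C = RPM_B
Stage 2: RPM_D = RPM_C × t_C/t_D = RPM_A × (t_A×t_C)/(t_B×t_D)
Overall ratio = (60×58)/(29×44) = 3480/1276
RPM_D = 2513 × 3480/1276 = 8745240/1276
≈ 6853.64 RPM

6853.64 RPM


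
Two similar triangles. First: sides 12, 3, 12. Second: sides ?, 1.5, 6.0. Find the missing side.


Scale factor = 1.5/3 = 0.5
Missing side = 12 × 0.5
= 6.0

6.0


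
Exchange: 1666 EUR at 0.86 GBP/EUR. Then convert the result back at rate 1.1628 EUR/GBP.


Amount × rate = 1666 × 0.86 = 1432.76 GBP
Round-trip: 1432.76 × 1.1628 = 1666.01 EUR
= 1432.76 GBP, then 1666.01 EUR

1432.76 GBP, then 1666.01 EUR


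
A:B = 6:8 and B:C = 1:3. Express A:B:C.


Match B: multiply A:B by 1 → 6:8
Multiply B:C by 8 → 8:24
Combined: 6:8:24
GCD = 2
= 3:4:12

3:4:12


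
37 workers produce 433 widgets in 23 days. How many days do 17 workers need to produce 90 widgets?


Days ∝ work / workers, so d₂ = d₁ × (m₁/m₂) × (w₂/w₁)
Workers factor (inverse): 37/17 ≈ 2.1765
Work factor (direct): 90/433 ≈ 0.2079
d₂ = 23 × 37/17 × 90/433 = (23 × 37 × 90) / (17 × 433) = 76590/7361
≈ 10.40 days

10.40 days


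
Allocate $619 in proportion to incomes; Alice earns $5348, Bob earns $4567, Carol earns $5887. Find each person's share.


Total income = 5348 + 4567 + 5887 = $15802
Alice: $619 × 5348/15802 = $209.49
Bob: $619 × 4567/15802 = $178.90
Carol: $619 × 5887/15802 = $230.61
= Alice: $209.49, Bob: $178.90, Carol: $230.61

Alice: $209.49, Bob: $178.90, Carol: $230.61


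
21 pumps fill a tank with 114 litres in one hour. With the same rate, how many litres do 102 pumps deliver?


Direct proportion: y/x = constant
k = 114/21 ≈ 5.4286
y₂ = k × 102 = 114 × 102 / 21 = 11628/21
≈ 553.71

553.71


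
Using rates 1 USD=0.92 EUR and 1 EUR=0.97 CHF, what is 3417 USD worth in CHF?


Step 1: 3417 USD × 0.92 = 3143.64 EUR
Step 2: 3143.64 EUR × 0.97 = 3049.33 CHF
Implied rate USD→CHF = 0.92 × 0.97 = 0.8924
= 3049.33 CHF

3049.33 CHF


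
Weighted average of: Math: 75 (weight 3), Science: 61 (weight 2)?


Numerator = 75×3 + 61×2
= 225 + 122
= 347
Total weight = 5
Weighted avg = 347/5
= 69.40

69.40


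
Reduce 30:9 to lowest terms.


GCD(30, 9) = 3
30/3 : 9/3
= 10:3

10:3


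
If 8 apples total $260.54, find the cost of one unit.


Unit rate = total / quantity
= 260.54 / 8
= $32.57 per unit

$32.57 per unit


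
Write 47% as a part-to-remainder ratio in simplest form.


47% means 47 parts out of 100; remainder = 53
Part : remainder = 47:53
GCD = 1
= 47:53

47:53


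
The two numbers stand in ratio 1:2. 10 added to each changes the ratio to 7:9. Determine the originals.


Let A = 1k, B = 2k.
(1k + 10) / (2k + 10) = 7/9
Cross-multiply: 9(1k + 10) = 7(2k + 10)
9k + 90 = 14k + 70
9k - 14k = 70 - 90
-5k = -20
k = -20/-5 = 4
A = 1×4 = 4, B = 2×4 = 8
= A = 4, B = 8

A = 4, B = 8


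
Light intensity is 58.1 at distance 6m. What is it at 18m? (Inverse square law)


I₁d₁² = I₂d₂²
I₂ = I₁ × (d₁/d₂)²
= 58.1 × (6/18)²
= 58.1 × 36/324
= 2091.6/324
≈ 6.4556

6.4556


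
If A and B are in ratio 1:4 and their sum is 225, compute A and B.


Let A = 1k, B = 4k.
1k + 4k = 225
5k = 225 → k = 225/5 = 45
A = 1×45 = 45, B = 4×45 = 180
= A = 45, B = 180

A = 45, B = 180


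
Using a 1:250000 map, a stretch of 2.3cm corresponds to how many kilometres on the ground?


Real distance = map distance × scale
= 2.3cm × 250000
= 575000 cm = 5750.0 m
= 5.750 km

5.750 km


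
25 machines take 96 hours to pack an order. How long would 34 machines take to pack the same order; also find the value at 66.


Inverse proportion: x × y = constant
k = 25 × 96 = 2400
At x=34: k/34 = 70.59
At x=66: k/66 = 36.36
= 70.59 and 36.36

70.59 and 36.36


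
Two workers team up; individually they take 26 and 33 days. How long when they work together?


Rate of A = 1/26 per day
Rate of B = 1/33 per day
Combined rate = 1/26 + 1/33 = 59/858 ≈ 0.0688 per day
Days = 1 / combined rate = 858/59
≈ 14.54 days

14.54 days


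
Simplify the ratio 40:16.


GCD(40, 16) = 8
40/8 : 16/8
= 5:2

5:2


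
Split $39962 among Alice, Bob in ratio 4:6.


Total parts = 4 + 6 = 10
Alice: 39962 × 4/10 = 15984.80
Bob: 39962 × 6/10 = 23977.20
= Alice: $15984.80, Bob: $23977.20

Alice: $15984.80, Bob: $23977.20


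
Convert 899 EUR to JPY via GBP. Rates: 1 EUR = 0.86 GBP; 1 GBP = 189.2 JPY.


Step 1: 899 EUR × 0.86 = 773.14 GBP
Step 2: 773.14 GBP × 189.2 = 146278.09 JPY
Implied rate EUR→JPY = 0.86 × 189.2 = 162.7120
= 146278.09 JPY

146278.09 JPY


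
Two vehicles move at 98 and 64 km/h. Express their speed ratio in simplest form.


Ratio = 98:64
GCD = 2
Simplified = 49:32
Time ratio (same distance) = 32:49
Speed ratio = 49:32

49:32


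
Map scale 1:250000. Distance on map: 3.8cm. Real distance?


Real distance = map distance × scale
= 3.8cm × 250000
= 950000 cm = 9500.0 m
= 9.500 km

9.500 km


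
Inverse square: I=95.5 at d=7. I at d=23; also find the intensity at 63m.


I₁d₁² = I₂d₂²
I at 23m = 95.5 × (7/23)² = 95.5 × 49/529 = 4679.5/529 ≈ 8.8459
I at 63m = 95.5 × (7/63)² = 95.5 × 49/3969 = 4679.5/3969 ≈ 1.1790
= 8.8459 and 1.1790

8.8459 and 1.1790


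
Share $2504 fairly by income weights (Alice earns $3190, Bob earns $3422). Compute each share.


Total income = 3190 + 3422 = $6612
Alice: $2504 × 3190/6612 = $1208.07
Bob: $2504 × 3422/6612 = $1295.93
= Alice: $1208.07, Bob: $1295.93

Alice: $1208.07, Bob: $1295.93


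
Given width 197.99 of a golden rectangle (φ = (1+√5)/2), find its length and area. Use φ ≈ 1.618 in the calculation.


φ = (1 + √5) / 2 ≈ 1.618
Length = width × φ = 197.99 × 1.618 = 320.34782
≈ 320.35
Area = width × length = 197.99 × 320.34782 = 63425.6648818 ≈ 63425.66
= Length: 320.35, Area: 63425.66

Length: 320.35, Area: 63425.66


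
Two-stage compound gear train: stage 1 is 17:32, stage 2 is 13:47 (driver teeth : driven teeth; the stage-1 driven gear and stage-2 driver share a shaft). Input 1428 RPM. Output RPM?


Stage 1: RPM_B = RPM_A × t_A/t_B = 1428 × 17/32 = 24276/32 ≈ 758.63
B and C share a shaft → RPM_C = RPM_B
Stage 2: RPM_D = RPM_C × t_C/t_D = RPM_A × (t_A×t_C)/(t_B×t_D)
Overall ratio = (17×13)/(32×47) = 221/1504
RPM_D = 1428 × 221/1504 = 315588/1504
≈ 209.83 RPM

209.83 RPM


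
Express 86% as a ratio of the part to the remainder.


86% means 86 parts out of 100; remainder = 14
Part : remainder = 86:14
GCD = 2
= 43:7

43:7


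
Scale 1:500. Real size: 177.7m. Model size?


Model size = real / scale
= 177.7 / 500
= 0.3554 m

0.3554 m


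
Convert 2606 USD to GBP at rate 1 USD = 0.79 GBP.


Amount × rate = 2606 × 0.79
= 2058.74 GBP

2058.74 GBP


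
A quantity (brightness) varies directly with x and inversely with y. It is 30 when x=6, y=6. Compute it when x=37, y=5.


z = k·x/y
Solve for k using the known point: k = z·y/x = 30×6/6 = 180/6 = 30.0000
Now evaluate at x=37, y=5:
z = k × 37 / 5 = (180 × 37) / (6 × 5) = 6660/30
= 222.0000

222.0000


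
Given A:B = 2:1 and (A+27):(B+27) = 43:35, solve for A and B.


Let A = 2k, B = 1k.
(2k + 27) / (1k + 27) = 43/35
Cross-multiply: 35(2k + 27) = 43(1k + 27)
70k + 945 = 43k + 1161
70k - 43k = 1161 - 945
27k = 216
k = 216/27 = 8
A = 2×8 = 16, B = 1×8 = 8
= A = 16, B = 8

A = 16, B = 8


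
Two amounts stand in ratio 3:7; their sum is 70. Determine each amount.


Let A = 3k, B = 7k.
3k + 7k = 70
10k = 70 → k = 70/10 = 7
A = 3×7 = 21, B = 7×7 = 49
= A = 21, B = 49

A = 21, B = 49


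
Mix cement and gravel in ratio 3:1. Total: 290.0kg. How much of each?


Total parts = 3 + 1 = 4
cement: 290.0 × 3/4 = 217.5kg
gravel: 290.0 × 1/4 = 72.5kg
= 217.5kg and 72.5kg

217.5kg and 72.5kg


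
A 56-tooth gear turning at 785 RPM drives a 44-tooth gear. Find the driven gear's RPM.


Gear ratio = 56:44 = 14:11
RPM_B = RPM_A × (teeth_A / teeth_B)
= 785 × (56/44)
= 999.1 RPM

999.1 RPM


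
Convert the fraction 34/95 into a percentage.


Percentage = (part / whole) × 100
= (34 / 95) × 100
≈ 35.79%

35.79%


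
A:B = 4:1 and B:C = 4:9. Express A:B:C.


Match B: multiply A:B by 4 → 16:4
Multiply B:C by 1 → 4:9
Combined: 16:4:9
GCD = 1
= 16:4:9

16:4:9


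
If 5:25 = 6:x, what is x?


Cross multiply: 5 × x = 25 × 6
5x = 150
x = 150 / 5
= 30.00

30.00


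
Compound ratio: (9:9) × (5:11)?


Compound ratio = (9×5) : (9×11)
= 45:99
GCD = 9
= 5:11

5:11


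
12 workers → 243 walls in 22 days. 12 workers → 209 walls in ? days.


Days ∝ work / workers, so d₂ = d₁ × (m₁/m₂) × (w₂/w₁)
Workers factor (inverse): 12/12 = 1.0000
Work factor (direct): 209/243 ≈ 0.8601
d₂ = 22 × 12/12 × 209/243 = (22 × 12 × 209) / (12 × 243) = 55176/2916
≈ 18.92 days

18.92 days


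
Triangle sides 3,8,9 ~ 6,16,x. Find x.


Scale factor = 6/3 = 2
Missing side = 9 × 2
= 18.0

18.0


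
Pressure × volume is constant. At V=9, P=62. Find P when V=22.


Inverse proportion: x × y = constant
k = 9 × 62 = 558
y₂ = k / 22 = 558 / 22
= 25.36

25.36


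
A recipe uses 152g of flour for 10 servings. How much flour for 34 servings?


Direct proportion: y/x = constant
k = 152/10 = 15.2000
y₂ = k × 34 = 152 × 34 / 10 = 5168/10
= 516.80

516.80


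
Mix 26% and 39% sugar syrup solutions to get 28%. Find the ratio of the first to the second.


Let x parts of 26% mix with y parts of 39%.
26x + 39y = 28(x + y)
26x + 39y = 28x + 28y
x(26 - 28) = y(28 - 39)
x/y = (39 - 28)/(28 - 26) = 11/2
Simplify: 11:2
= 11:2

11:2


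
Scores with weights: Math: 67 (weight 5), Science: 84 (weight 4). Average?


Numerator = 67×5 + 84×4
= 335 + 336
= 671
Total weight = 9
Weighted avg = 671/9
= 74.56

74.56


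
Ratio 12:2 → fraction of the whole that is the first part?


Total parts = 12 + 2 = 14
First part: 12/14 = 6/7
= 6/7

6/7


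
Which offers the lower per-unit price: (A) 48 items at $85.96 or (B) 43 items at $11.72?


Deal A: $85.96/48 = $1.7908/unit
Deal B: $11.72/43 = $0.2726/unit
B is cheaper per unit
= Deal B

Deal B


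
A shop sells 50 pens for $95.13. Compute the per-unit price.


Unit rate = total / quantity
= 95.13 / 50
= $1.90 per unit

$1.90 per unit


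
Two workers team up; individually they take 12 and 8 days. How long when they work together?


Rate of A = 1/12 per day
Rate of B = 1/8 per day
Combined rate = 1/12 + 1/8 = 20/96 ≈ 0.2083 per day
Days = 1 / combined rate = 96/20
= 4.80 days

4.80 days


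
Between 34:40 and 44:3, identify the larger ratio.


34/40 = 0.8500
44/3 = 14.6667
0.8500 < 14.6667, so 34:40 is less
= 44:3

44:3


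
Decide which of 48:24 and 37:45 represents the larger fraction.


48/24 = 2.0000
37/45 = 0.8222
2.0000 > 0.8222, so 48:24 is greater
= 48:24

48:24


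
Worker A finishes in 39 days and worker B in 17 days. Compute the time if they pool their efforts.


Rate of A = 1/39 per day
Rate of B = 1/17 per day
Combined rate = 1/39 + 1/17 = 56/663 ≈ 0.0845 per day
Days = 1 / combined rate = 663/56
≈ 11.84 days

11.84 days


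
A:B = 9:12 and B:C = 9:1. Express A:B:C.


Match B: multiply A:B by 9 → 81:108
Multiply B:C by 12 → 108:12
Combined: 81:108:12
GCD = 3
= 27:36:4

27:36:4


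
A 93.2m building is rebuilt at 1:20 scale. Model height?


Model size = real / scale
= 93.2 / 20
= 4.6600 m

4.6600 m


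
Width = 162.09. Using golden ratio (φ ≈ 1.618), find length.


φ = (1 + √5) / 2 ≈ 1.618
Length = width × φ = 162.09 × 1.618 = 262.26162
≈ 262.26

262.26


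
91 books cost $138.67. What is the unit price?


Unit rate = total / quantity
= 138.67 / 91
= $1.52 per unit

$1.52 per unit


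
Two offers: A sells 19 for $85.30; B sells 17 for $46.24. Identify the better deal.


Deal A: $85.30/19 = $4.4895/unit
Deal B: $46.24/17 = $2.7200/unit
B is cheaper per unit
= Deal B

Deal B


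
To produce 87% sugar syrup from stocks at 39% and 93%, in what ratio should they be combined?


Let x parts of 39% mix with y parts of 93%.
39x + 93y = 87(x + y)
39x + 93y = 87x + 87y
x(39 - 87) = y(87 - 93)
x/y = (93 - 87)/(87 - 39) = 6/48
Simplify: 1:8
= 1:8

1:8


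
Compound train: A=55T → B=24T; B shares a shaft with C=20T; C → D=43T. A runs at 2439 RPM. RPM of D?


Stage 1: RPM_B = RPM_A × t_A/t_B = 2439 × 55/24 = 134145/24 ≈ 5589.38
B and C share a shaft → RPM_C = RPM_B
Stage 2: RPM_D = RPM_C × t_C/t_D = RPM_A × (t_A×t_C)/(t_B×t_D)
Overall ratio = (55×20)/(24×43) = 1100/1032
RPM_D = 2439 × 1100/1032 = 2682900/1032
≈ 2599.71 RPM

2599.71 RPM


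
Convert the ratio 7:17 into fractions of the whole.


Total parts = 7 + 17 = 24
First part: 7/24 = 7/24
Second part: 17/24 = 17/24
= 7/24 and 17/24

7/24 and 17/24


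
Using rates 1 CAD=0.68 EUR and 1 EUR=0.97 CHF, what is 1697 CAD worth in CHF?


Step 1: 1697 CAD × 0.68 = 1153.96 EUR
Step 2: 1153.96 EUR × 0.97 = 1119.34 CHF
Implied rate CAD→CHF = 0.68 × 0.97 = 0.6596
= 1119.34 CHF

1119.34 CHF


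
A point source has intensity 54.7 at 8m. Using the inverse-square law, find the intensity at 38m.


I₁d₁² = I₂d₂²
I₂ = I₁ × (d₁/d₂)²
= 54.7 × (8/38)²
= 54.7 × 64/1444
= 3500.8/1444
≈ 2.4244

2.4244


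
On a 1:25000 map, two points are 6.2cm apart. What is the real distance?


Real distance = map distance × scale
= 6.2cm × 25000
= 155000 cm = 1550.0 m
= 1.550 km

1.550 km


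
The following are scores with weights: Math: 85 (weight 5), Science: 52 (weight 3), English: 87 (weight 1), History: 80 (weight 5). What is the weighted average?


Numerator = 85×5 + 52×3 + 87×1 + 80×5
= 425 + 156 + 87 + 400
= 1068
Total weight = 14
Weighted avg = 1068/14
= 76.29

76.29


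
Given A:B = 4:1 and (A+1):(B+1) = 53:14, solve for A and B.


Let A = 4k, B = 1k.
(4k + 1) / (1k + 1) = 53/14
Cross-multiply: 14(4k + 1) = 53(1k + 1)
56k + 14 = 53k + 53
56k - 53k = 53 - 14
3k = 39
k = 39/3 = 13
A = 4×13 = 52, B = 1×13 = 13
= A = 52, B = 13

A = 52, B = 13


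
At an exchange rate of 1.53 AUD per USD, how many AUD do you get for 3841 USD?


Amount × rate = 3841 × 1.53
= 5876.73 AUD

5876.73 AUD


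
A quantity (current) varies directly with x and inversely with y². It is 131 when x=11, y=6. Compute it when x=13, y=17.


z = k·x/y²
Solve for k using the known point: k = z·y²/x = 131×36/11 = 4716/11 ≈ 428.7273
Now evaluate at x=13, y=17:
z = k × 13 / 289 = (4716 × 13) / (11 × 289) = 61308/3179
≈ 19.2853

19.2853


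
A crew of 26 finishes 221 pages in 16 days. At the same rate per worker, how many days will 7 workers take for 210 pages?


Days ∝ work / workers, so d₂ = d₁ × (m₁/m₂) × (w₂/w₁)
Workers factor (inverse): 26/7 ≈ 3.7143
Work factor (direct): 210/221 ≈ 0.9502
d₂ = 16 × 26/7 × 210/221 = (16 × 26 × 210) / (7 × 221) = 87360/1547
≈ 56.47 days

56.47 days


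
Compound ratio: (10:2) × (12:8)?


Compound ratio = (10×12) : (2×8)
= 120:16
GCD = 8
= 15:2

15:2


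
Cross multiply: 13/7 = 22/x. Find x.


Cross multiply: 13 × x = 7 × 22
13x = 154
x = 154 / 13
= 11.85

11.85


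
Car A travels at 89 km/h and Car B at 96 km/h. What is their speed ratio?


Ratio = 89:96
GCD = 1
Simplified = 89:96
Time ratio (same distance) = 96:89
Speed ratio = 89:96

89:96


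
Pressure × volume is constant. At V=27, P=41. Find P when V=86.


Inverse proportion: x × y = constant
k = 27 × 41 = 1107
y₂ = k / 86 = 1107 / 86
= 12.87

12.87


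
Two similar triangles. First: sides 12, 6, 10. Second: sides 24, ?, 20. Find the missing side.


Scale factor = 24/12 = 2
Missing side = 6 × 2
= 12.0

12.0


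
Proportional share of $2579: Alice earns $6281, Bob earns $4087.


Total income = 6281 + 4087 = $10368
Alice: $2579 × 6281/10368 = $1562.37
Bob: $2579 × 4087/10368 = $1016.63
= Alice: $1562.37, Bob: $1016.63

Alice: $1562.37, Bob: $1016.63


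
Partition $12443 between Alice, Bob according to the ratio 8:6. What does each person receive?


Total parts = 8 + 6 = 14
Alice: 12443 × 8/14 = 7110.29
Bob: 12443 × 6/14 = 5332.71
= Alice: $7110.29, Bob: $5332.71

Alice: $7110.29, Bob: $5332.71


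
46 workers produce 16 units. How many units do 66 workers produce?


Direct proportion: y/x = constant
k = 16/46 ≈ 0.3478
y₂ = k × 66 = 16 × 66 / 46 = 1056/46
≈ 22.96

22.96


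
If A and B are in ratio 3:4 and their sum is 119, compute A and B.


Let A = 3k, B = 4k.
3k + 4k = 119
7k = 119 → k = 119/7 = 17
A = 3×17 = 51, B = 4×17 = 68
= A = 51, B = 68

A = 51, B = 68


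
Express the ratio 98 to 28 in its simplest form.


GCD(98, 28) = 14
98/14 : 28/14
= 7:2

7:2


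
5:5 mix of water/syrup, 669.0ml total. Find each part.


Total parts = 5 + 5 = 10
water: 669.0 × 5/10 = 334.5ml
syrup: 669.0 × 5/10 = 334.5ml
= 334.5ml and 334.5ml

334.5ml and 334.5ml


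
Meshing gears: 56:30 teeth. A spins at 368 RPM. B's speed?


Gear ratio = 56:30 = 28:15
RPM_B = RPM_A × (teeth_A / teeth_B)
= 368 × (56/30)
= 686.9 RPM

686.9 RPM


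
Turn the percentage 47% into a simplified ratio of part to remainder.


47% means 47 parts out of 100; remainder = 53
Part : remainder = 47:53
GCD = 1
= 47:53

47:53


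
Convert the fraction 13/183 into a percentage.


Percentage = (part / whole) × 100
= (13 / 183) × 100
≈ 7.10%

7.10%


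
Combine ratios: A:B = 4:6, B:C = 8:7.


Match B: multiply A:B by 8 → 32:48
Multiply B:C by 6 → 48:42
Combined: 32:48:42
GCD = 2
= 16:24:21

16:24:21


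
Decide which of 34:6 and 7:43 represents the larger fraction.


34/6 = 5.6667
7/43 = 0.1628
5.6667 > 0.1628, so 34:6 is greater
= 34:6

34:6


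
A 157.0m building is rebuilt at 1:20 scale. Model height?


Model size = real / scale
= 157.0 / 20
= 7.8500 m

7.8500 m


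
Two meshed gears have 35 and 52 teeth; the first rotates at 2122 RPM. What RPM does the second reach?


Gear ratio = 35:52 = 35:52
RPM_B = RPM_A × (teeth_A / teeth_B)
= 2122 × (35/52)
= 1428.3 RPM

1428.3 RPM


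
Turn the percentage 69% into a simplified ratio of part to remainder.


69% means 69 parts out of 100; remainder = 31
Part : remainder = 69:31
GCD = 1
= 69:31

69:31


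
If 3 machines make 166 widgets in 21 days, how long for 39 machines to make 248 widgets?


Days ∝ work / workers, so d₂ = d₁ × (m₁/m₂) × (w₂/w₁)
Workers factor (inverse): 3/39 ≈ 0.0769
Work factor (direct): 248/166 ≈ 1.4940
d₂ = 21 × 3/39 × 248/166 = (21 × 3 × 248) / (39 × 166) = 15624/6474
≈ 2.41 days

2.41 days


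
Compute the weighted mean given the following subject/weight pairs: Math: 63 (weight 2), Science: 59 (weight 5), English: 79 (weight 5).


Numerator = 63×2 + 59×5 + 79×5
= 126 + 295 + 395
= 816
Total weight = 12
Weighted avg = 816/12
= 68.00

68.00


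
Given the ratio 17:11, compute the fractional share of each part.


Total parts = 17 + 11 = 28
First part: 17/28 = 17/28
Second part: 11/28 = 11/28
= 17/28 and 11/28

17/28 and 11/28


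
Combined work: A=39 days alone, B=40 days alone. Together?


Rate of A = 1/39 per day
Rate of B = 1/40 per day
Combined rate = 1/39 + 1/40 = 79/1560 ≈ 0.0506 per day
Days = 1 / combined rate = 1560/79
≈ 19.75 days

19.75 days


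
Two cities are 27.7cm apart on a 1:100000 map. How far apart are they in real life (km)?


Real distance = map distance × scale
= 27.7cm × 100000
= 2770000 cm = 27700.0 m
= 27.700 km

27.700 km


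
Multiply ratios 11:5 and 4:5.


Compound ratio = (11×4) : (5×5)
= 44:25
GCD = 1
= 44:25

44:25


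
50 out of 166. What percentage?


Percentage = (part / whole) × 100
= (50 / 166) × 100
≈ 30.12%

30.12%


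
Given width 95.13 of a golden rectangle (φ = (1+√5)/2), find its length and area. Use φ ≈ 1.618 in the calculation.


φ = (1 + √5) / 2 ≈ 1.618
Length = width × φ = 95.13 × 1.618 = 153.92034
≈ 153.92
Area = width × length = 95.13 × 153.92034 = 14642.4419442 ≈ 14642.44
= Length: 153.92, Area: 14642.44

Length: 153.92, Area: 14642.44


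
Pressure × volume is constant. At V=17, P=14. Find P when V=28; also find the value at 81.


Inverse proportion: x × y = constant
k = 17 × 14 = 238
At x=28: k/28 = 8.50
At x=81: k/81 = 2.94
= 8.50 and 2.94

8.50 and 2.94


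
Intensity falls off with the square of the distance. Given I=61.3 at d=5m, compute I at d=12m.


I₁d₁² = I₂d₂²
I₂ = I₁ × (d₁/d₂)²
= 61.3 × (5/12)²
= 61.3 × 25/144
= 1532.5/144
≈ 10.6424

10.6424


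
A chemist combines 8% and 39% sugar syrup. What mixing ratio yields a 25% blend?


Let x parts of 8% mix with y parts of 39%.
8x + 39y = 25(x + y)
8x + 39y = 25x + 25y
x(8 - 25) = y(25 - 39)
x/y = (39 - 25)/(25 - 8) = 14/17
Simplify: 14:17
= 14:17

14:17


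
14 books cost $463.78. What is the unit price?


Unit rate = total / quantity
= 463.78 / 14
= $33.13 per unit

$33.13 per unit


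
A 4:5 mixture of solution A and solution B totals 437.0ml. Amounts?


Total parts = 4 + 5 = 9
solution A: 437.0 × 4/9 = 194.2ml
solution B: 437.0 × 5/9 = 242.8ml
= 194.2ml and 242.8ml

194.2ml and 242.8ml


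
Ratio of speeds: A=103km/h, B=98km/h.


Ratio = 103:98
GCD = 1
Simplified = 103:98
Time ratio (same distance) = 98:103
Speed ratio = 103:98

103:98


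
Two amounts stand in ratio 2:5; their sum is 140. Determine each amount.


Let A = 2k, B = 5k.
2k + 5k = 140
7k = 140 → k = 140/7 = 20
A = 2×20 = 40, B = 5×20 = 100
= A = 40, B = 100

A = 40, B = 100


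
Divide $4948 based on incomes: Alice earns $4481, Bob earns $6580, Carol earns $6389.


Total income = 4481 + 6580 + 6389 = $17450
Alice: $4948 × 4481/17450 = $1270.60
Bob: $4948 × 6580/17450 = $1865.78
Carol: $4948 × 6389/17450 = $1811.62
= Alice: $1270.60, Bob: $1865.78, Carol: $1811.62

Alice: $1270.60, Bob: $1865.78, Carol: $1811.62


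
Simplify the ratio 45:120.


GCD(45, 120) = 15
45/15 : 120/15
= 3:8

3:8


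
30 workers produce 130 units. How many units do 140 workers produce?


Direct proportion: y/x = constant
k = 130/30 ≈ 4.3333
y₂ = k × 140 = 130 × 140 / 30 = 18200/30
≈ 606.67

606.67


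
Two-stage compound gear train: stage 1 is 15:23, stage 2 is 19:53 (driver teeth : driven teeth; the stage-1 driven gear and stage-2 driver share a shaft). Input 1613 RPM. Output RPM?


Stage 1: RPM_B = RPM_A × t_A/t_B = 1613 × 15/23 = 24195/23 ≈ 1051.96
B and C share a shaft → RPM_C = RPM_B
Stage 2: RPM_D = RPM_C × t_C/t_D = RPM_A × (t_A×t_C)/(t_B×t_D)
Overall ratio = (15×19)/(23×53) = 285/1219
RPM_D = 1613 × 285/1219 = 459705/1219
≈ 377.12 RPM

377.12 RPM


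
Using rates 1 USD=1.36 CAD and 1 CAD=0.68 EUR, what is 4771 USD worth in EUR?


Step 1: 4771 USD × 1.36 = 6488.56 CAD
Step 2: 6488.56 CAD × 0.68 = 4412.22 EUR
Implied rate USD→EUR = 1.36 × 0.68 = 0.9248
= 4412.22 EUR

4412.22 EUR


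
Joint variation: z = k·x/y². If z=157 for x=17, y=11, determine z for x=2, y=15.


z = k·x/y²
Solve for k using the known point: k = z·y²/x = 157×121/17 = 18997/17 ≈ 1117.4706
Now evaluate at x=2, y=15:
z = k × 2 / 225 = (18997 × 2) / (17 × 225) = 37994/3825
≈ 9.9331

9.9331
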